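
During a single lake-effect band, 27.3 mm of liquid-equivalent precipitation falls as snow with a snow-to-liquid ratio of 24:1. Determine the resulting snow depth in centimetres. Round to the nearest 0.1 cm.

snow depth ≈ 65.5 cm

Snow depth = liquid × ratio = 27.3 mm × 24 = 655.2 mm = 65.5 cm.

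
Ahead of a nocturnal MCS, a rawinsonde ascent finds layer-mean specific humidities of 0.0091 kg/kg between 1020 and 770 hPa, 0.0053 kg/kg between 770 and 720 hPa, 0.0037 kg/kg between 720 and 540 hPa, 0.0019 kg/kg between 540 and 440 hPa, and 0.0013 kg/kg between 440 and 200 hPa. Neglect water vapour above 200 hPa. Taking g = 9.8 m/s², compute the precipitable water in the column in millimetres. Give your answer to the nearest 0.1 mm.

Precipitable water is the column-integrated vapour mass per unit area: PW = (1/g) Σ q̄ Δp, with q in kg/kg and Δp in Pa (1 kg/m² of water = 1 mm).
Layer 1020–770 hPa: Δp = 250 hPa = 25000 Pa, q̄ = 0.0091 kg/kg → 0.0091 × 25000 / 9.8 = 23.21 mm
Layer 770–720 hPa: Δp = 50 hPa = 5000 Pa, q̄ = 0.0053 kg/kg → 0.0053 × 5000 / 9.8 = 2.70 mm
Layer 720–540 hPa: Δp = 180 hPa = 18000 Pa, q̄ = 0.0037 kg/kg → 0.0037 × 18000 / 9.8 = 6.80 mm
Layer 540–440 hPa: Δp = 100 hPa = 10000 Pa, q̄ = 0.0019 kg/kg → 0.0019 × 10000 / 9.8 = 1.94 mm
Layer 440–200 hPa: Δp = 240 hPa = 24000 Pa, q̄ = 0.0013 kg/kg → 0.0013 × 24000 / 9.8 = 3.18 mm
PW = 23.21 + 2.70 + 6.80 + 1.94 + 3.18 = 37.83 ≈ 37.8 mm.

PW ≈ 37.8 mm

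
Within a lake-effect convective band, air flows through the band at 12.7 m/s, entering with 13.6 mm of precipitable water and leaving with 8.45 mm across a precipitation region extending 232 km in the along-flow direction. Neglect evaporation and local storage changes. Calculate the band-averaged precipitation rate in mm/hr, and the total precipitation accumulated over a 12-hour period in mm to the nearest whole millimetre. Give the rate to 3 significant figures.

R ≈ 1.01 mm/hr; total ≈ 12 mm

Column moisture flux per unit crosswind length is F = V × PW.
Inflow: F_in = 12.7 × 13.6 = 172.72 mm·m/s
Outflow: F_out = 12.7 × 8.45 = 107.315 mm·m/s
Steady-state rate R = (F_in − F_out)/L = (172.72 − 107.315) / 232000 m = 2.819e-04 mm/s.
R = 2.819e-04 × 3600 = 1.01 mm/hr.
Over 12 h: total = 1.01 × 12 = 12.12 ≈ 12 mm.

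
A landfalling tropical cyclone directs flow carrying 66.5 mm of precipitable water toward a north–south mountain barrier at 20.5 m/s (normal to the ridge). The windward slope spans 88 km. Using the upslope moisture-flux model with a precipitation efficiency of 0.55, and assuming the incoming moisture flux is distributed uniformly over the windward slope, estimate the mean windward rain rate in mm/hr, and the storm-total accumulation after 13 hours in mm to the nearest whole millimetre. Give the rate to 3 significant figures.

R ≈ 30.7 mm/hr; total ≈ 399 mm

Incoming column moisture flux per unit ridge length: F = V × PW = 20.5 × 66.5 = 1363.25 mm·m/s.
Spread over the 88 km slope with efficiency ε = 0.55: R = ε·F/W = 0.55 × 1363.25 / 88000 m = 8.520e-03 mm/s.
R = 8.520e-03 × 3600 = 30.7 mm/hr.
Over 13 h: total = 30.7 × 13 = 399.1 ≈ 399 mm.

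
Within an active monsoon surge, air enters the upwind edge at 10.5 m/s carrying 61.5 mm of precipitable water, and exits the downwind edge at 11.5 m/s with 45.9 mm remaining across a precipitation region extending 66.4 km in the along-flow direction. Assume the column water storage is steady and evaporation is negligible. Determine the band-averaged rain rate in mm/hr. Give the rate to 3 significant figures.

Column moisture flux per unit crosswind length is F = V × PW.
Inflow: F_in = 10.5 × 61.5 = 645.75 mm·m/s
Outflow: F_out = 11.5 × 45.9 = 527.85 mm·m/s
Steady-state rate R = (F_in − F_out)/L = (645.75 − 527.85) / 66400 m = 1.776e-03 mm/s.
R = 1.776e-03 × 3600 = 6.39 mm/hr.

R ≈ 6.39 mm/hr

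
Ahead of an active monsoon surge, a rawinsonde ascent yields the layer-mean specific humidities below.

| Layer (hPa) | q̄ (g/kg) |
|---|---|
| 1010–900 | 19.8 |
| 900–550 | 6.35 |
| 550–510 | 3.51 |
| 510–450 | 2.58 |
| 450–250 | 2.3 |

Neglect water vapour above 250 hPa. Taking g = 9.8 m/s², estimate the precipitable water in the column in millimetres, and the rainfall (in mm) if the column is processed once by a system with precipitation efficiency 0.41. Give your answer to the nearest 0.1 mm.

Precipitable water is the column-integrated vapour mass per unit area: PW = (1/g) Σ q̄ Δp, with q in kg/kg and Δp in Pa (1 kg/m² of water = 1 mm).
Layer 1010–900 hPa: Δp = 110 hPa = 11000 Pa, q̄ = 0.0198 kg/kg → 0.0198 × 11000 / 9.8 = 22.22 mm
Layer 900–550 hPa: Δp = 350 hPa = 35000 Pa, q̄ = 0.00635 kg/kg → 0.00635 × 35000 / 9.8 = 22.68 mm
Layer 550–510 hPa: Δp = 40 hPa = 4000 Pa, q̄ = 0.00351 kg/kg → 0.00351 × 4000 / 9.8 = 1.43 mm
Layer 510–450 hPa: Δp = 60 hPa = 6000 Pa, q̄ = 0.00258 kg/kg → 0.00258 × 6000 / 9.8 = 1.58 mm
Layer 450–250 hPa: Δp = 200 hPa = 20000 Pa, q̄ = 0.0023 kg/kg → 0.0023 × 20000 / 9.8 = 4.69 mm
PW = 22.22 + 22.68 + 1.43 + 1.58 + 4.69 = 52.60 ≈ 52.6 mm.
Rainfall = ε × PW = 0.41 × 52.6 = 21.6 mm.

PW ≈ 52.6 mm; rainfall ≈ 21.6 mm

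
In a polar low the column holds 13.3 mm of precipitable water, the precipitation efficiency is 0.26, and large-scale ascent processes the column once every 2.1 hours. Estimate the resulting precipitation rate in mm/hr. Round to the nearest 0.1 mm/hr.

Each overturning extracts ε × PW = 0.26 × 13.3 = 3.458 mm.
Rate = ε·PW / τ = 3.458 / 2.1 h = 1.6 mm/hr.

R ≈ 1.6 mm/hr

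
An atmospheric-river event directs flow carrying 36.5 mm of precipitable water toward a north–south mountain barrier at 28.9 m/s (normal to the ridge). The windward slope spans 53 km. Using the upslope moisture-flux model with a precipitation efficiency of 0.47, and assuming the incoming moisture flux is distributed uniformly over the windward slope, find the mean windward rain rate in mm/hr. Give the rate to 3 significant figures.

Incoming column moisture flux per unit ridge length: F = V × PW = 28.9 × 36.5 = 1054.85 mm·m/s.
Spread over the 53 km slope with efficiency ε = 0.47: R = ε·F/W = 0.47 × 1054.85 / 53000 m = 9.354e-03 mm/s.
R = 9.354e-03 × 3600 = 33.7 mm/hr.

R ≈ 33.7 mm/hr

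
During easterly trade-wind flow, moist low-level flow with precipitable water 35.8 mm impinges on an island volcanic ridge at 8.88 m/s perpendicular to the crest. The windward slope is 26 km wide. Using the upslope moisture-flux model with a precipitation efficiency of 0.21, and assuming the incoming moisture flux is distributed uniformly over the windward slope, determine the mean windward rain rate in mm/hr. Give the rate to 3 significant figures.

Incoming column moisture flux per unit ridge length: F = V × PW = 8.88 × 35.8 = 317.904 mm·m/s.
Spread over the 26 km slope with efficiency ε = 0.21: R = ε·F/W = 0.21 × 317.904 / 26000 m = 2.568e-03 mm/s.
R = 2.568e-03 × 3600 = 9.24 mm/hr.

R ≈ 9.24 mm/hr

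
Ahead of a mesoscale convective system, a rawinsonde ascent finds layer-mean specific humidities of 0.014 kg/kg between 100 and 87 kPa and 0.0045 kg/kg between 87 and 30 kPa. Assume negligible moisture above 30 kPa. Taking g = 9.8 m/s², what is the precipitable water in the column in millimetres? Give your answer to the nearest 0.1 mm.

Precipitable water is the column-integrated vapour mass per unit area: PW = (1/g) Σ q̄ Δp, with q in kg/kg and Δp in Pa (1 kg/m² of water = 1 mm).
Layer 100–87 kPa: Δp = 130 hPa = 13000 Pa, q̄ = 0.014 kg/kg → 0.014 × 13000 / 9.8 = 18.57 mm
Layer 87–30 kPa: Δp = 570 hPa = 57000 Pa, q̄ = 0.0045 kg/kg → 0.0045 × 57000 / 9.8 = 26.17 mm
PW = 18.57 + 26.17 = 44.74 ≈ 44.7 mm.

PW ≈ 44.7 mm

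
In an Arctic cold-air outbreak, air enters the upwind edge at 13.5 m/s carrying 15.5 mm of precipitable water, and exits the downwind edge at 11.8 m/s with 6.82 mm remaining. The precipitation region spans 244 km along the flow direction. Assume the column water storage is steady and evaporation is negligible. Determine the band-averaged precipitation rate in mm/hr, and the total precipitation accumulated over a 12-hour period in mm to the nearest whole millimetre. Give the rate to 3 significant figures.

Column moisture flux per unit crosswind length is F = V × PW.
Inflow: F_in = 13.5 × 15.5 = 209.25 mm·m/s
Outflow: F_out = 11.8 × 6.82 = 80.476 mm·m/s
Steady-state rate R = (F_in − F_out)/L = (209.25 − 80.476) / 244000 m = 5.278e-04 mm/s.
R = 5.278e-04 × 3600 = 1.90 mm/hr.
Over 12 h: total = 1.90 × 12 = 22.8 ≈ 23 mm.

R ≈ 1.90 mm/hr; total ≈ 23 mm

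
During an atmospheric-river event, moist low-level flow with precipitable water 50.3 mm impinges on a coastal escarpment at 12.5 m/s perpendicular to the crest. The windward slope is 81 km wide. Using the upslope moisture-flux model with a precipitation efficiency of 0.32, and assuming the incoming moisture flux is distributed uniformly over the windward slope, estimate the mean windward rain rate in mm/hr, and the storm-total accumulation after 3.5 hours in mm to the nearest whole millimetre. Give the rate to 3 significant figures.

R ≈ 8.94 mm/hr; total ≈ 31 mm

Incoming column moisture flux per unit ridge length: F = V × PW = 12.5 × 50.3 = 628.75 mm·m/s.
Spread over the 81 km slope with efficiency ε = 0.32: R = ε·F/W = 0.32 × 628.75 / 81000 m = 2.484e-03 mm/s.
R = 2.484e-03 × 3600 = 8.94 mm/hr.
Over 3.5 h: total = 8.94 × 3.5 = 31.29 ≈ 31 mm.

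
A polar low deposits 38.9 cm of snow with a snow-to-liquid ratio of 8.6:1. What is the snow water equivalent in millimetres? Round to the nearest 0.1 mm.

SWE = snow depth / ratio = 38.9 cm / 8.6 = 4.523 cm = 45.2 mm.

SWE ≈ 45.2 mm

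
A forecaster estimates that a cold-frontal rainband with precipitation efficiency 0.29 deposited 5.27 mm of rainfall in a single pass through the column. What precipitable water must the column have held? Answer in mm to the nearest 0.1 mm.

PW ≈ 18.2 mm

PW = rainfall / ε = 5.27 / 0.29 = 18.2 mm.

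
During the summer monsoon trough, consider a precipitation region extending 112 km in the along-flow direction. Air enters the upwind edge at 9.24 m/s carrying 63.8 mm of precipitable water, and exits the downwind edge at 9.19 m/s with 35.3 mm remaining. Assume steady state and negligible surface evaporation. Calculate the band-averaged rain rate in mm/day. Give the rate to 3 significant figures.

Column moisture flux per unit crosswind length is F = V × PW.
Inflow: F_in = 9.24 × 63.8 = 589.512 mm·m/s
Outflow: F_out = 9.19 × 35.3 = 324.407 mm·m/s
Steady-state rate R = (F_in − F_out)/L = (589.512 − 324.407) / 112000 m = 2.367e-03 mm/s.
R = 2.367e-03 × 3600 × 24 = 205 mm/day.

R ≈ 205 mm/day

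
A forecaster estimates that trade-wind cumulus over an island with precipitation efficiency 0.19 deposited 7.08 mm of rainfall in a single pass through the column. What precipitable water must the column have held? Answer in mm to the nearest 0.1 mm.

PW ≈ 37.3 mm

PW = rainfall / ε = 7.08 / 0.19 = 37.3 mm.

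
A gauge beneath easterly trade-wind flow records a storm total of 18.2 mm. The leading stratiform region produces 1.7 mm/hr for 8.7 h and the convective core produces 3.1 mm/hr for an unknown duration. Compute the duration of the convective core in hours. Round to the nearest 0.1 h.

Known phases: 1.7 × 8.7 = 14.79 mm.
Remaining depth = 18.2 − 14.79 = 3.41 mm.
Duration = 3.41 / 3.1 = 1.1 h.

duration ≈ 1.1 h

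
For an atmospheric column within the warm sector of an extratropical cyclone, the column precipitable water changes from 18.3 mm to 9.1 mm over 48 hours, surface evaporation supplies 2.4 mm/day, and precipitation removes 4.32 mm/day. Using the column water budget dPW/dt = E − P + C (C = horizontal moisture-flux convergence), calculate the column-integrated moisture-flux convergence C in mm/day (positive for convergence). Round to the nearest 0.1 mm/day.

dPW/dt = (9.1 − 18.3) mm / (48/24 day) = -4.600 mm/day.
C = dPW/dt − E + P = (-4.600) − 2.4 + 4.32 = -2.7 mm/day.

C ≈ -2.7 mm/day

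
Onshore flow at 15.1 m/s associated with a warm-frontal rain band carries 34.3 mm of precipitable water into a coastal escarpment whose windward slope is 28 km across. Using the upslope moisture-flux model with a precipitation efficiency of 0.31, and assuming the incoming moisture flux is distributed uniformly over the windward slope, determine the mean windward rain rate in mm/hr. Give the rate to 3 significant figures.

R ≈ 20.6 mm/hr

Incoming column moisture flux per unit ridge length: F = V × PW = 15.1 × 34.3 = 517.93 mm·m/s.
Spread over the 28 km slope with efficiency ε = 0.31: R = ε·F/W = 0.31 × 517.93 / 28000 m = 5.734e-03 mm/s.
R = 5.734e-03 × 3600 = 20.6 mm/hr.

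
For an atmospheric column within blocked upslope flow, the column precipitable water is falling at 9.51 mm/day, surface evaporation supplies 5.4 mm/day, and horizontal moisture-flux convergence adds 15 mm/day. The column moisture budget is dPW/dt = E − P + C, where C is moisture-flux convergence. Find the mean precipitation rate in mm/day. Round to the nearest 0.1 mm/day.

dPW/dt = -9.51 mm/day.
P = E + C − dPW/dt = 5.4 + (15) − (-9.51) = 29.9 mm/day.

P ≈ 29.9 mm/day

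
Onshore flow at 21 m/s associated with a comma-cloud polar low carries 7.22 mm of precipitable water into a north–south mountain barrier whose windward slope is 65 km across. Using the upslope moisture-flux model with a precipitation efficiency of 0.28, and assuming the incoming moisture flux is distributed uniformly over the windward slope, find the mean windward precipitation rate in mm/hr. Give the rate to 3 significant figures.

R ≈ 2.35 mm/hr

Incoming column moisture flux per unit ridge length: F = V × PW = 21 × 7.22 = 151.62 mm·m/s.
Spread over the 65 km slope with efficiency ε = 0.28: R = ε·F/W = 0.28 × 151.62 / 65000 m = 6.531e-04 mm/s.
R = 6.531e-04 × 3600 = 2.35 mm/hr.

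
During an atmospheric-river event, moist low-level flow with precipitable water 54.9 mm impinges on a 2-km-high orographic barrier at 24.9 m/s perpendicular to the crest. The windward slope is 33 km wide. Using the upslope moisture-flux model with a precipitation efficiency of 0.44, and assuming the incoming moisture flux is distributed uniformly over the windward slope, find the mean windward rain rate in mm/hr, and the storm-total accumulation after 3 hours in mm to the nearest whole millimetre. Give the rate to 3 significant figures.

Incoming column moisture flux per unit ridge length: F = V × PW = 24.9 × 54.9 = 1367.01 mm·m/s.
Spread over the 33 km slope with efficiency ε = 0.44: R = ε·F/W = 0.44 × 1367.01 / 33000 m = 1.823e-02 mm/s.
R = 1.823e-02 × 3600 = 65.6 mm/hr.
Over 3 h: total = 65.6 × 3 = 196.8 ≈ 197 mm.

R ≈ 65.6 mm/hr; total ≈ 197 mm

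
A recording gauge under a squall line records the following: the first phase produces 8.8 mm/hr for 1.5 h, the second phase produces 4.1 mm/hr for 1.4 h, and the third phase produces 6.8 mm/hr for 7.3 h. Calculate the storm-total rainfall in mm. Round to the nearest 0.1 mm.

Total = Σ Rᵢ Δtᵢ = 8.8 × 1.5 + 4.1 × 1.4 + 6.8 × 7.3
      = 13.2 + 5.74 + 49.64 = 68.6 mm.

total ≈ 68.6 mm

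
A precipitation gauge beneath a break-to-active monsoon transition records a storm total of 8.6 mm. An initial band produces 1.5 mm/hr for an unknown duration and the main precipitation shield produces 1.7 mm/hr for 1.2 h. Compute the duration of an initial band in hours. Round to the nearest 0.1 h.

Known phases: 1.7 × 1.2 = 2.04 mm.
Remaining depth = 8.6 − 2.04 = 6.56 mm.
Duration = 6.56 / 1.5 = 4.4 h.

duration ≈ 4.4 h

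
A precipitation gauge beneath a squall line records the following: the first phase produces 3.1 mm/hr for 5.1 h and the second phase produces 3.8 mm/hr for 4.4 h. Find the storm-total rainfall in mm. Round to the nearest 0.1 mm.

Total = Σ Rᵢ Δtᵢ = 3.1 × 5.1 + 3.8 × 4.4
      = 15.81 + 16.72 = 32.5 mm.

total ≈ 32.5 mm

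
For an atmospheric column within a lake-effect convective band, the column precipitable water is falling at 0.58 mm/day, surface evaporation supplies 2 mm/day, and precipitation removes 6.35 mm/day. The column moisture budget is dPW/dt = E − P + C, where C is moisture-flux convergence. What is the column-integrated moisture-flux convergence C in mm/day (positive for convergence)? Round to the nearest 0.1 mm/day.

dPW/dt = -0.58 mm/day.
C = dPW/dt − E + P = (-0.58) − 2 + 6.35 = 3.8 mm/day.

C ≈ 3.8 mm/day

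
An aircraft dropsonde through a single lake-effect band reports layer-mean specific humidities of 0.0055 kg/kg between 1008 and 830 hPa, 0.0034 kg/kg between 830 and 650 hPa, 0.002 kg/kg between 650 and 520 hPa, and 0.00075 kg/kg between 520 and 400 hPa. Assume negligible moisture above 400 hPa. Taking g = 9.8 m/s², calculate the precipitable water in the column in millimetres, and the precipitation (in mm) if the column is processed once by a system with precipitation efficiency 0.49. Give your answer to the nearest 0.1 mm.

PW ≈ 19.8 mm; precipitation ≈ 9.7 mm

Precipitable water is the column-integrated vapour mass per unit area: PW = (1/g) Σ q̄ Δp, with q in kg/kg and Δp in Pa (1 kg/m² of water = 1 mm).
Layer 1008–830 hPa: Δp = 178 hPa = 17800 Pa, q̄ = 0.0055 kg/kg → 0.0055 × 17800 / 9.8 = 9.99 mm
Layer 830–650 hPa: Δp = 180 hPa = 18000 Pa, q̄ = 0.0034 kg/kg → 0.0034 × 18000 / 9.8 = 6.24 mm
Layer 650–520 hPa: Δp = 130 hPa = 13000 Pa, q̄ = 0.002 kg/kg → 0.002 × 13000 / 9.8 = 2.65 mm
Layer 520–400 hPa: Δp = 120 hPa = 12000 Pa, q̄ = 0.00075 kg/kg → 0.00075 × 12000 / 9.8 = 0.92 mm
PW = 9.99 + 6.24 + 2.65 + 0.92 = 19.80 ≈ 19.8 mm.
Precipitation = ε × PW = 0.49 × 19.8 = 9.7 mm.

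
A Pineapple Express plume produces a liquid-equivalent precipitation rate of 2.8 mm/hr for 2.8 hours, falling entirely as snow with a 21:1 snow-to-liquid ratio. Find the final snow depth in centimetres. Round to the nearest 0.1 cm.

snow depth ≈ 16.5 cm

Liquid-equivalent depth = 2.8 × 2.8 = 7.84 mm.
Snow depth = 7.84 mm × 21 = 164.64 mm = 16.5 cm.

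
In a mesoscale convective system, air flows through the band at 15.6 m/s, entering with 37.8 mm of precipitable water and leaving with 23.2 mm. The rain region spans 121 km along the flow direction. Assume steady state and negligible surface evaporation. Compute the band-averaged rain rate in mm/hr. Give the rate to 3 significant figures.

Column moisture flux per unit crosswind length is F = V × PW.
Inflow: F_in = 15.6 × 37.8 = 589.68 mm·m/s
Outflow: F_out = 15.6 × 23.2 = 361.92 mm·m/s
Steady-state rate R = (F_in − F_out)/L = (589.68 − 361.92) / 121000 m = 1.882e-03 mm/s.
R = 1.882e-03 × 3600 = 6.78 mm/hr.

R ≈ 6.78 mm/hr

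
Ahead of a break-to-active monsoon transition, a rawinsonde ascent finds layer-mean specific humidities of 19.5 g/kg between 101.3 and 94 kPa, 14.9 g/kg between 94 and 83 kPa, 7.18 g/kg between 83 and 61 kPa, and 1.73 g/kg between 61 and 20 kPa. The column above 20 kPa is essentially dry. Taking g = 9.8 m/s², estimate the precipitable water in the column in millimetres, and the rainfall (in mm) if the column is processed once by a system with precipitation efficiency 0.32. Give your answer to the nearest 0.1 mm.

PW ≈ 54.6 mm; rainfall ≈ 17.5 mm

Precipitable water is the column-integrated vapour mass per unit area: PW = (1/g) Σ q̄ Δp, with q in kg/kg and Δp in Pa (1 kg/m² of water = 1 mm).
Layer 101.3–94 kPa: Δp = 73 hPa = 7300 Pa, q̄ = 0.0195 kg/kg → 0.0195 × 7300 / 9.8 = 14.53 mm
Layer 94–83 kPa: Δp = 110 hPa = 11000 Pa, q̄ = 0.0149 kg/kg → 0.0149 × 11000 / 9.8 = 16.72 mm
Layer 83–61 kPa: Δp = 220 hPa = 22000 Pa, q̄ = 0.00718 kg/kg → 0.00718 × 22000 / 9.8 = 16.12 mm
Layer 61–20 kPa: Δp = 410 hPa = 41000 Pa, q̄ = 0.00173 kg/kg → 0.00173 × 41000 / 9.8 = 7.24 mm
PW = 14.53 + 16.72 + 16.12 + 7.24 = 54.61 ≈ 54.6 mm.
Rainfall = ε × PW = 0.32 × 54.6 = 17.5 mm.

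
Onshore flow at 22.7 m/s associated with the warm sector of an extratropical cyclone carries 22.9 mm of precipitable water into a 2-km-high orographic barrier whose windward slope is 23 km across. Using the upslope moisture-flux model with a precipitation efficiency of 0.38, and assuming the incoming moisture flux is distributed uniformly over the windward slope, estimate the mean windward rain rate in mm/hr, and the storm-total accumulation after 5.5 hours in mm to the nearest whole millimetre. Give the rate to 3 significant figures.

R ≈ 30.9 mm/hr; total ≈ 170 mm

Incoming column moisture flux per unit ridge length: F = V × PW = 22.7 × 22.9 = 519.83 mm·m/s.
Spread over the 23 km slope with efficiency ε = 0.38: R = ε·F/W = 0.38 × 519.83 / 23000 m = 8.588e-03 mm/s.
R = 8.588e-03 × 3600 = 30.9 mm/hr.
Over 5.5 h: total = 30.9 × 5.5 = 169.95 ≈ 170 mm.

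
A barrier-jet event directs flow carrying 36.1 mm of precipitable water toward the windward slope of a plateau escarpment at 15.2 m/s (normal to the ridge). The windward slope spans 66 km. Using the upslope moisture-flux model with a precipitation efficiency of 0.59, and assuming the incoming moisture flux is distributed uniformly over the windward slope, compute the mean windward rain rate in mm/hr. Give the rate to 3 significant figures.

Incoming column moisture flux per unit ridge length: F = V × PW = 15.2 × 36.1 = 548.72 mm·m/s.
Spread over the 66 km slope with efficiency ε = 0.59: R = ε·F/W = 0.59 × 548.72 / 66000 m = 4.905e-03 mm/s.
R = 4.905e-03 × 3600 = 17.7 mm/hr.

R ≈ 17.7 mm/hr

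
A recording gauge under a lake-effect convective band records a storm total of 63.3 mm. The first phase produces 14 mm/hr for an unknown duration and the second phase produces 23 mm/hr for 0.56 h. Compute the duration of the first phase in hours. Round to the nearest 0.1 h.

Known phases: 23 × 0.56 = 12.88 mm.
Remaining depth = 63.3 − 12.88 = 50.42 mm.
Duration = 50.42 / 14 = 3.6 h.

duration ≈ 3.6 h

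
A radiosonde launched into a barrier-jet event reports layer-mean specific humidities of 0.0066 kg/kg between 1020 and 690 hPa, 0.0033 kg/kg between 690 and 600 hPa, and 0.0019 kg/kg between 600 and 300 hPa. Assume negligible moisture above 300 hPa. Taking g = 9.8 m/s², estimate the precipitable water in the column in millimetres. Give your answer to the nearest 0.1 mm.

PW ≈ 31.1 mm

Precipitable water is the column-integrated vapour mass per unit area: PW = (1/g) Σ q̄ Δp, with q in kg/kg and Δp in Pa (1 kg/m² of water = 1 mm).
Layer 1020–690 hPa: Δp = 330 hPa = 33000 Pa, q̄ = 0.0066 kg/kg → 0.0066 × 33000 / 9.8 = 22.22 mm
Layer 690–600 hPa: Δp = 90 hPa = 9000 Pa, q̄ = 0.0033 kg/kg → 0.0033 × 9000 / 9.8 = 3.03 mm
Layer 600–300 hPa: Δp = 300 hPa = 30000 Pa, q̄ = 0.0019 kg/kg → 0.0019 × 30000 / 9.8 = 5.82 mm
PW = 22.22 + 3.03 + 5.82 = 31.07 ≈ 31.1 mm.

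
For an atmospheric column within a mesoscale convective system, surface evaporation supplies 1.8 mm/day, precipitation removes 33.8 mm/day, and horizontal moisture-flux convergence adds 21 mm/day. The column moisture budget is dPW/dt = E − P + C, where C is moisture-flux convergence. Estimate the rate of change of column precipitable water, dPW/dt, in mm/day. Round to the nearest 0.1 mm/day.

dPW/dt = E − P + C = 1.8 − 33.8 + (21) = -11.0 mm/day.

dPW/dt ≈ -11.0 mm/day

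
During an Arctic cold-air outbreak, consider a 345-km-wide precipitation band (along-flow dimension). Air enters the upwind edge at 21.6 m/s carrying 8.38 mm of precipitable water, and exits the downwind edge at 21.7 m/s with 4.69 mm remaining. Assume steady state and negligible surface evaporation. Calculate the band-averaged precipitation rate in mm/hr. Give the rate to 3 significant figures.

Column moisture flux per unit crosswind length is F = V × PW.
Inflow: F_in = 21.6 × 8.38 = 181.008 mm·m/s
Outflow: F_out = 21.7 × 4.69 = 101.773 mm·m/s
Steady-state rate R = (F_in − F_out)/L = (181.008 − 101.773) / 345000 m = 2.297e-04 mm/s.
R = 2.297e-04 × 3600 = 0.827 mm/hr.

R ≈ 0.827 mm/hr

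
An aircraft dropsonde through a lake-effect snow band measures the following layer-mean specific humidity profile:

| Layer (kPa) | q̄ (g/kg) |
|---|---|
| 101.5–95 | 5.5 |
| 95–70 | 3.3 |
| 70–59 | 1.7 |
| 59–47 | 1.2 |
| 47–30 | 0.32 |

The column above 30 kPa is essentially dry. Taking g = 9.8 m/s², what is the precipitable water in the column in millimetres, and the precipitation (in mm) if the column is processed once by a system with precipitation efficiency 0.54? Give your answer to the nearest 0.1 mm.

Precipitable water is the column-integrated vapour mass per unit area: PW = (1/g) Σ q̄ Δp, with q in kg/kg and Δp in Pa (1 kg/m² of water = 1 mm).
Layer 101.5–95 kPa: Δp = 65 hPa = 6500 Pa, q̄ = 0.0055 kg/kg → 0.0055 × 6500 / 9.8 = 3.65 mm
Layer 95–70 kPa: Δp = 250 hPa = 25000 Pa, q̄ = 0.0033 kg/kg → 0.0033 × 25000 / 9.8 = 8.42 mm
Layer 70–59 kPa: Δp = 110 hPa = 11000 Pa, q̄ = 0.0017 kg/kg → 0.0017 × 11000 / 9.8 = 1.91 mm
Layer 59–47 kPa: Δp = 120 hPa = 12000 Pa, q̄ = 0.0012 kg/kg → 0.0012 × 12000 / 9.8 = 1.47 mm
Layer 47–30 kPa: Δp = 170 hPa = 17000 Pa, q̄ = 0.00032 kg/kg → 0.00032 × 17000 / 9.8 = 0.56 mm
PW = 3.65 + 8.42 + 1.91 + 1.47 + 0.56 = 16.01 ≈ 16.0 mm.
Precipitation = ε × PW = 0.54 × 16.0 = 8.6 mm.

PW ≈ 16.0 mm; precipitation ≈ 8.6 mm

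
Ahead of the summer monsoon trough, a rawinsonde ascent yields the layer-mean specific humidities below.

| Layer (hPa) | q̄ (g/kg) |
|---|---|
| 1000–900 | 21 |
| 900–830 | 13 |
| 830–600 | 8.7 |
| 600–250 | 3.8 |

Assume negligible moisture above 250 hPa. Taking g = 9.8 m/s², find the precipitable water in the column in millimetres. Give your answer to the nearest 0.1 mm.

Precipitable water is the column-integrated vapour mass per unit area: PW = (1/g) Σ q̄ Δp, with q in kg/kg and Δp in Pa (1 kg/m² of water = 1 mm).
Layer 1000–900 hPa: Δp = 100 hPa = 10000 Pa, q̄ = 0.021 kg/kg → 0.021 × 10000 / 9.8 = 21.43 mm
Layer 900–830 hPa: Δp = 70 hPa = 7000 Pa, q̄ = 0.013 kg/kg → 0.013 × 7000 / 9.8 = 9.29 mm
Layer 830–600 hPa: Δp = 230 hPa = 23000 Pa, q̄ = 0.0087 kg/kg → 0.0087 × 23000 / 9.8 = 20.42 mm
Layer 600–250 hPa: Δp = 350 hPa = 35000 Pa, q̄ = 0.0038 kg/kg → 0.0038 × 35000 / 9.8 = 13.57 mm
PW = 21.43 + 9.29 + 20.42 + 13.57 = 64.71 ≈ 64.7 mm.

PW ≈ 64.7 mm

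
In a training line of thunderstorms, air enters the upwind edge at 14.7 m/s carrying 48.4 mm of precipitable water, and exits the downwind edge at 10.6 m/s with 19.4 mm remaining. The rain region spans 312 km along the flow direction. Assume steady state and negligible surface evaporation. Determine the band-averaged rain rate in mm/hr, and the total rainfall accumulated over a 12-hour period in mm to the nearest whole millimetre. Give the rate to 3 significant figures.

R ≈ 5.84 mm/hr; total ≈ 70 mm

Column moisture flux per unit crosswind length is F = V × PW.
Inflow: F_in = 14.7 × 48.4 = 711.48 mm·m/s
Outflow: F_out = 10.6 × 19.4 = 205.64 mm·m/s
Steady-state rate R = (F_in − F_out)/L = (711.48 − 205.64) / 312000 m = 1.621e-03 mm/s.
R = 1.621e-03 × 3600 = 5.84 mm/hr.
Over 12 h: total = 5.84 × 12 = 70.08 ≈ 70 mm.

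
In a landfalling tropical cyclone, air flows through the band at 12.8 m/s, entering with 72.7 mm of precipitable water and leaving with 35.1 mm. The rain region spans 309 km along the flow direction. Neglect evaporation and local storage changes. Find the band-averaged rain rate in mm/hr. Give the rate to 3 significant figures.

Column moisture flux per unit crosswind length is F = V × PW.
Inflow: F_in = 12.8 × 72.7 = 930.56 mm·m/s
Outflow: F_out = 12.8 × 35.1 = 449.28 mm·m/s
Steady-state rate R = (F_in − F_out)/L = (930.56 − 449.28) / 309000 m = 1.558e-03 mm/s.
R = 1.558e-03 × 3600 = 5.61 mm/hr.

R ≈ 5.61 mm/hr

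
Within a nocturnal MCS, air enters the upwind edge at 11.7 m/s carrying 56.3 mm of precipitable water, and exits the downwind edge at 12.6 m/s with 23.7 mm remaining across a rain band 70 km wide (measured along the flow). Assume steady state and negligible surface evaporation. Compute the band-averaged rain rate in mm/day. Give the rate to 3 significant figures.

Column moisture flux per unit crosswind length is F = V × PW.
Inflow: F_in = 11.7 × 56.3 = 658.71 mm·m/s
Outflow: F_out = 12.6 × 23.7 = 298.62 mm·m/s
Steady-state rate R = (F_in − F_out)/L = (658.71 − 298.62) / 70000 m = 5.144e-03 mm/s.
R = 5.144e-03 × 3600 × 24 = 444 mm/day.

R ≈ 444 mm/day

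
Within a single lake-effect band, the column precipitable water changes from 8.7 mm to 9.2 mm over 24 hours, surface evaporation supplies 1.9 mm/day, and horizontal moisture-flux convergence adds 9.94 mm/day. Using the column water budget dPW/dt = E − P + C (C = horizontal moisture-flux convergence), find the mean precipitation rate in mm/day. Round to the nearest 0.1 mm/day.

P ≈ 11.3 mm/day

dPW/dt = (9.2 − 8.7) mm / (24/24 day) = +0.500 mm/day.
P = E + C − dPW/dt = 1.9 + (9.94) − (+0.500) = 11.3 mm/day.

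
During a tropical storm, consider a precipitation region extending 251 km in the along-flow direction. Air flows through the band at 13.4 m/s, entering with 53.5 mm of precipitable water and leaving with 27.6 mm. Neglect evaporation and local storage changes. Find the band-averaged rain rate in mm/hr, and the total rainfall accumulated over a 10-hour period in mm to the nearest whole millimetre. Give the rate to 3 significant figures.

R ≈ 4.98 mm/hr; total ≈ 50 mm

Column moisture flux per unit crosswind length is F = V × PW.
Inflow: F_in = 13.4 × 53.5 = 716.9 mm·m/s
Outflow: F_out = 13.4 × 27.6 = 369.84 mm·m/s
Steady-state rate R = (F_in − F_out)/L = (716.9 − 369.84) / 251000 m = 1.383e-03 mm/s.
R = 1.383e-03 × 3600 = 4.98 mm/hr.
Over 10 h: total = 4.98 × 10 = 49.8 ≈ 50 mm.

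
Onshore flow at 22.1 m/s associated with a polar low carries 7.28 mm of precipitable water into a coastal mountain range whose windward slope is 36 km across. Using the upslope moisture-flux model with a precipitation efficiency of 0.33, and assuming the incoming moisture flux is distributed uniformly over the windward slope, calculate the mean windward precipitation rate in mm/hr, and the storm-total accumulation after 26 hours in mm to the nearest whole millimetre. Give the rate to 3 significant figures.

Incoming column moisture flux per unit ridge length: F = V × PW = 22.1 × 7.28 = 160.888 mm·m/s.
Spread over the 36 km slope with efficiency ε = 0.33: R = ε·F/W = 0.33 × 160.888 / 36000 m = 1.475e-03 mm/s.
R = 1.475e-03 × 3600 = 5.31 mm/hr.
Over 26 h: total = 5.31 × 26 = 138.06 ≈ 138 mm.

R ≈ 5.31 mm/hr; total ≈ 138 mm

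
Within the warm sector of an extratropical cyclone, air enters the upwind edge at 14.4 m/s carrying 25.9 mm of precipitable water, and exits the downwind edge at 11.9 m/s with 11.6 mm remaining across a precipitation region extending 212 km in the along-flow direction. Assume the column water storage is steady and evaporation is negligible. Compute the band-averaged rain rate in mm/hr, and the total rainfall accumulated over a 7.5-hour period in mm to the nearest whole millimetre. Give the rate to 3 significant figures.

Column moisture flux per unit crosswind length is F = V × PW.
Inflow: F_in = 14.4 × 25.9 = 372.96 mm·m/s
Outflow: F_out = 11.9 × 11.6 = 138.04 mm·m/s
Steady-state rate R = (F_in − F_out)/L = (372.96 − 138.04) / 212000 m = 1.108e-03 mm/s.
R = 1.108e-03 × 3600 = 3.99 mm/hr.
Over 7.5 h: total = 3.99 × 7.5 = 29.925 ≈ 30 mm.

R ≈ 3.99 mm/hr; total ≈ 30 mm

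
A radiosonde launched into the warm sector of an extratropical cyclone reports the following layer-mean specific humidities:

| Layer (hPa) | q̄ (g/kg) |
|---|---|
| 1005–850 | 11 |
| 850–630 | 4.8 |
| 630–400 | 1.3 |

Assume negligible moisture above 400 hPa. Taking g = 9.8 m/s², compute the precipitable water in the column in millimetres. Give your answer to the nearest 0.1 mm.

PW ≈ 31.2 mm

Precipitable water is the column-integrated vapour mass per unit area: PW = (1/g) Σ q̄ Δp, with q in kg/kg and Δp in Pa (1 kg/m² of water = 1 mm).
Layer 1005–850 hPa: Δp = 155 hPa = 15500 Pa, q̄ = 0.011 kg/kg → 0.011 × 15500 / 9.8 = 17.40 mm
Layer 850–630 hPa: Δp = 220 hPa = 22000 Pa, q̄ = 0.0048 kg/kg → 0.0048 × 22000 / 9.8 = 10.78 mm
Layer 630–400 hPa: Δp = 230 hPa = 23000 Pa, q̄ = 0.0013 kg/kg → 0.0013 × 23000 / 9.8 = 3.05 mm
PW = 17.40 + 10.78 + 3.05 = 31.23 ≈ 31.2 mm.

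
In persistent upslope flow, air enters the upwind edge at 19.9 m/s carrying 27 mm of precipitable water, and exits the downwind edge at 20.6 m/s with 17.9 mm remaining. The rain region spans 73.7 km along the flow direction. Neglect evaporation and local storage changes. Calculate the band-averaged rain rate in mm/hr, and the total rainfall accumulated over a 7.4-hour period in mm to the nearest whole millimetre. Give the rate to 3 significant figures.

Column moisture flux per unit crosswind length is F = V × PW.
Inflow: F_in = 19.9 × 27 = 537.3 mm·m/s
Outflow: F_out = 20.6 × 17.9 = 368.74 mm·m/s
Steady-state rate R = (F_in − F_out)/L = (537.3 − 368.74) / 73700 m = 2.287e-03 mm/s.
R = 2.287e-03 × 3600 = 8.23 mm/hr.
Over 7.4 h: total = 8.23 × 7.4 = 60.902 ≈ 61 mm.

R ≈ 8.23 mm/hr; total ≈ 61 mm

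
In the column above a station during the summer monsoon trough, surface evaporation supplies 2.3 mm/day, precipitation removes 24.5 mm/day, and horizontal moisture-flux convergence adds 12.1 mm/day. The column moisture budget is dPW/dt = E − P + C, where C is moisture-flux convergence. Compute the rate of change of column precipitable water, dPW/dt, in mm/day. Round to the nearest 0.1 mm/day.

dPW/dt ≈ -10.1 mm/day

dPW/dt = E − P + C = 2.3 − 24.5 + (12.1) = -10.1 mm/day.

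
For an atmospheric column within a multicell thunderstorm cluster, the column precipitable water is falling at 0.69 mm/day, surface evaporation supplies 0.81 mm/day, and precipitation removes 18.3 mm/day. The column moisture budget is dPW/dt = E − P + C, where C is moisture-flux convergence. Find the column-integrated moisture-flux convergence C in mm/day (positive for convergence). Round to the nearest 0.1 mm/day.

dPW/dt = -0.69 mm/day.
C = dPW/dt − E + P = (-0.69) − 0.81 + 18.3 = 16.8 mm/day.

C ≈ 16.8 mm/day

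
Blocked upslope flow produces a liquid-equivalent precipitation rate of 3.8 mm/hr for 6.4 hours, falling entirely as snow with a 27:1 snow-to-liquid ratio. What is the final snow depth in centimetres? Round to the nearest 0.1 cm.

snow depth ≈ 65.7 cm

Liquid-equivalent depth = 3.8 × 6.4 = 24.32 mm.
Snow depth = 24.32 mm × 27 = 656.64 mm = 65.7 cm.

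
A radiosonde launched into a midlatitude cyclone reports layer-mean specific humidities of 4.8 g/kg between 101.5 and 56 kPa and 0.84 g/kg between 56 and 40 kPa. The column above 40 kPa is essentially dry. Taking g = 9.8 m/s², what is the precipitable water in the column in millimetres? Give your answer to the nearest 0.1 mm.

PW ≈ 23.7 mm

Precipitable water is the column-integrated vapour mass per unit area: PW = (1/g) Σ q̄ Δp, with q in kg/kg and Δp in Pa (1 kg/m² of water = 1 mm).
Layer 101.5–56 kPa: Δp = 455 hPa = 45500 Pa, q̄ = 0.0048 kg/kg → 0.0048 × 45500 / 9.8 = 22.29 mm
Layer 56–40 kPa: Δp = 160 hPa = 16000 Pa, q̄ = 0.00084 kg/kg → 0.00084 × 16000 / 9.8 = 1.37 mm
PW = 22.29 + 1.37 = 23.66 ≈ 23.7 mm.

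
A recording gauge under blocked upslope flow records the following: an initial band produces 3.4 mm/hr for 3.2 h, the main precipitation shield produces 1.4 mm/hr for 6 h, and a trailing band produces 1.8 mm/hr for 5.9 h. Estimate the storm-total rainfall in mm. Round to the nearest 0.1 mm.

total ≈ 29.9 mm

Total = Σ Rᵢ Δtᵢ = 3.4 × 3.2 + 1.4 × 6 + 1.8 × 5.9
      = 10.88 + 8.4 + 10.62 = 29.9 mm.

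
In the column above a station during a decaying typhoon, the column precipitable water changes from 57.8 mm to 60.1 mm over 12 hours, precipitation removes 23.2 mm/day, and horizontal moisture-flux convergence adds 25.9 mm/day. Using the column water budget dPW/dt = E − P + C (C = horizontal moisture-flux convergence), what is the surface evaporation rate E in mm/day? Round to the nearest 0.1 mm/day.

E ≈ 1.9 mm/day

dPW/dt = (60.1 − 57.8) mm / (12/24 day) = +4.600 mm/day.
E = dPW/dt + P − C = (+4.600) + 23.2 − (25.9) = 1.9 mm/day.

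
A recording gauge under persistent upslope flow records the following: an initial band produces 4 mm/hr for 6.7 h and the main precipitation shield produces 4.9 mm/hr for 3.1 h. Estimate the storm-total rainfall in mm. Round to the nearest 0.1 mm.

total ≈ 42.0 mm

Total = Σ Rᵢ Δtᵢ = 4 × 6.7 + 4.9 × 3.1
      = 26.8 + 15.19 = 42.0 mm.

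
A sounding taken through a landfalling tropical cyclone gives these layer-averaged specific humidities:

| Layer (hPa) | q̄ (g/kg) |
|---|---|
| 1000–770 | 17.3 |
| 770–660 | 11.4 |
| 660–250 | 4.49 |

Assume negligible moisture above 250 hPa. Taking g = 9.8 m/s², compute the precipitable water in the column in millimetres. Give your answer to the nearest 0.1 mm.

PW ≈ 72.2 mm

Precipitable water is the column-integrated vapour mass per unit area: PW = (1/g) Σ q̄ Δp, with q in kg/kg and Δp in Pa (1 kg/m² of water = 1 mm).
Layer 1000–770 hPa: Δp = 230 hPa = 23000 Pa, q̄ = 0.0173 kg/kg → 0.0173 × 23000 / 9.8 = 40.60 mm
Layer 770–660 hPa: Δp = 110 hPa = 11000 Pa, q̄ = 0.0114 kg/kg → 0.0114 × 11000 / 9.8 = 12.80 mm
Layer 660–250 hPa: Δp = 410 hPa = 41000 Pa, q̄ = 0.00449 kg/kg → 0.00449 × 41000 / 9.8 = 18.78 mm
PW = 40.60 + 12.80 + 18.78 = 72.18 ≈ 72.2 mm.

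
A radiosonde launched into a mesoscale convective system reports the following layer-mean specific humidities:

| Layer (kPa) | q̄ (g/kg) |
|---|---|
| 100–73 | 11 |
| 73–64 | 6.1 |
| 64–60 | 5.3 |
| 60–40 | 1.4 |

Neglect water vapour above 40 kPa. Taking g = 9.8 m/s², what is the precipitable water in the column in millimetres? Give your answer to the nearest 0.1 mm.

PW ≈ 40.9 mm

Precipitable water is the column-integrated vapour mass per unit area: PW = (1/g) Σ q̄ Δp, with q in kg/kg and Δp in Pa (1 kg/m² of water = 1 mm).
Layer 100–73 kPa: Δp = 270 hPa = 27000 Pa, q̄ = 0.011 kg/kg → 0.011 × 27000 / 9.8 = 30.31 mm
Layer 73–64 kPa: Δp = 90 hPa = 9000 Pa, q̄ = 0.0061 kg/kg → 0.0061 × 9000 / 9.8 = 5.60 mm
Layer 64–60 kPa: Δp = 40 hPa = 4000 Pa, q̄ = 0.0053 kg/kg → 0.0053 × 4000 / 9.8 = 2.16 mm
Layer 60–40 kPa: Δp = 200 hPa = 20000 Pa, q̄ = 0.0014 kg/kg → 0.0014 × 20000 / 9.8 = 2.86 mm
PW = 30.31 + 5.60 + 2.16 + 2.86 = 40.93 ≈ 40.9 mm.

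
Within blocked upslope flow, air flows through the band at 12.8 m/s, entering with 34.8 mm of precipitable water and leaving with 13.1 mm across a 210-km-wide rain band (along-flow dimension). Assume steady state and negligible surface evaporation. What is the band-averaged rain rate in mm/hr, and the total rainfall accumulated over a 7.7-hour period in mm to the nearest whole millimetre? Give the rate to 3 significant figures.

R ≈ 4.76 mm/hr; total ≈ 37 mm

Column moisture flux per unit crosswind length is F = V × PW.
Inflow: F_in = 12.8 × 34.8 = 445.44 mm·m/s
Outflow: F_out = 12.8 × 13.1 = 167.68 mm·m/s
Steady-state rate R = (F_in − F_out)/L = (445.44 − 167.68) / 210000 m = 1.323e-03 mm/s.
R = 1.323e-03 × 3600 = 4.76 mm/hr.
Over 7.7 h: total = 4.76 × 7.7 = 36.652 ≈ 37 mm.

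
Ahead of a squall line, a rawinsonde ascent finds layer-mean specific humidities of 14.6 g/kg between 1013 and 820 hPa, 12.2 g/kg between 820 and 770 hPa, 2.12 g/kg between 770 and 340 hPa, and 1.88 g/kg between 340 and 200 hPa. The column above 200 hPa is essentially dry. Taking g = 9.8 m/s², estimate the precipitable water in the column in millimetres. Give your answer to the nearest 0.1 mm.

Precipitable water is the column-integrated vapour mass per unit area: PW = (1/g) Σ q̄ Δp, with q in kg/kg and Δp in Pa (1 kg/m² of water = 1 mm).
Layer 1013–820 hPa: Δp = 193 hPa = 19300 Pa, q̄ = 0.0146 kg/kg → 0.0146 × 19300 / 9.8 = 28.75 mm
Layer 820–770 hPa: Δp = 50 hPa = 5000 Pa, q̄ = 0.0122 kg/kg → 0.0122 × 5000 / 9.8 = 6.22 mm
Layer 770–340 hPa: Δp = 430 hPa = 43000 Pa, q̄ = 0.00212 kg/kg → 0.00212 × 43000 / 9.8 = 9.30 mm
Layer 340–200 hPa: Δp = 140 hPa = 14000 Pa, q̄ = 0.00188 kg/kg → 0.00188 × 14000 / 9.8 = 2.69 mm
PW = 28.75 + 6.22 + 9.30 + 2.69 = 46.96 ≈ 47.0 mm.

PW ≈ 47.0 mm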